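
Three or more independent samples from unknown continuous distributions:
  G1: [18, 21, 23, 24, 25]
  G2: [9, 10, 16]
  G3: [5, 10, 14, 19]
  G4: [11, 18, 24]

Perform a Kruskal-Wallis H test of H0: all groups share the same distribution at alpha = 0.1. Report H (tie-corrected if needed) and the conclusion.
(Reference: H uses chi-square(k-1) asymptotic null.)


Step 1: Combine all N = 15 observations and assign midranks.
sorted (value, group, rank): (5,G3,1), (9,G2,2), (10,G2,3.5), (10,G3,3.5), (11,G4,5), (14,G3,6), (16,G2,7), (18,G1,8.5), (18,G4,8.5), (19,G3,10), (21,G1,11), (23,G1,12), (24,G1,13.5), (24,G4,13.5), (25,G1,15)
Step 2: Sum ranks within each group.
R_1 = 60 (n_1 = 5)
R_2 = 12.5 (n_2 = 3)
R_3 = 20.5 (n_3 = 4)
R_4 = 27 (n_4 = 3)
Step 3: H = 12/(N(N+1)) * sum(R_i^2/n_i) - 3(N+1)
     = 12/(15*16) * (60^2/5 + 12.5^2/3 + 20.5^2/4 + 27^2/3) - 3*16
     = 0.050000 * 1120.15 - 48
     = 8.007292.
Step 4: Ties present; correction factor C = 1 - 18/(15^3 - 15) = 0.994643. Corrected H = 8.007292 / 0.994643 = 8.050419.
Step 5: Under H0, H ~ chi^2(3); p-value = 0.044981.
Step 6: alpha = 0.1. reject H0.

H = 8.0504, df = 3, p = 0.044981, reject H0.


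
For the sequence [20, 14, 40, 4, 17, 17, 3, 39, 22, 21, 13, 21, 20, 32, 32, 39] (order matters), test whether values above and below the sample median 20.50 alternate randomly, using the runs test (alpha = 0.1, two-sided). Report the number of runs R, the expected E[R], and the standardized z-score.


Step 1: Compute median = 20.50; label A = above, B = below.
Labels in order: BBABBBBAAABABAAA  (n_A = 8, n_B = 8)
Step 2: Count runs R = 8.
Step 3: Under H0 (random ordering), E[R] = 2*n_A*n_B/(n_A+n_B) + 1 = 2*8*8/16 + 1 = 9.0000.
        Var[R] = 2*n_A*n_B*(2*n_A*n_B - n_A - n_B) / ((n_A+n_B)^2 * (n_A+n_B-1)) = 14336/3840 = 3.7333.
        SD[R] = 1.9322.
Step 4: Continuity-corrected z = (R + 0.5 - E[R]) / SD[R] = (8 + 0.5 - 9.0000) / 1.9322 = -0.2588.
Step 5: Two-sided p-value via normal approximation = 2*(1 - Phi(|z|)) = 0.795809.
Step 6: alpha = 0.1. fail to reject H0.

R = 8, z = -0.2588, p = 0.795809, fail to reject H0.


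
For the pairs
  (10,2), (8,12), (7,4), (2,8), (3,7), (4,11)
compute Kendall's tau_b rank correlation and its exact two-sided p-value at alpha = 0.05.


Step 1: Enumerate the 15 unordered pairs (i,j) with i<j and classify each by sign(x_j-x_i) * sign(y_j-y_i).
  (1,2):dx=-2,dy=+10->D; (1,3):dx=-3,dy=+2->D; (1,4):dx=-8,dy=+6->D; (1,5):dx=-7,dy=+5->D
  (1,6):dx=-6,dy=+9->D; (2,3):dx=-1,dy=-8->C; (2,4):dx=-6,dy=-4->C; (2,5):dx=-5,dy=-5->C
  (2,6):dx=-4,dy=-1->C; (3,4):dx=-5,dy=+4->D; (3,5):dx=-4,dy=+3->D; (3,6):dx=-3,dy=+7->D
  (4,5):dx=+1,dy=-1->D; (4,6):dx=+2,dy=+3->C; (5,6):dx=+1,dy=+4->C
Step 2: C = 6, D = 9, total pairs = 15.
Step 3: tau = (C - D)/(n(n-1)/2) = (6 - 9)/15 = -0.200000.
Step 4: Exact two-sided p-value (enumerate n! = 720 permutations of y under H0): p = 0.719444.
Step 5: alpha = 0.05. fail to reject H0.

tau_b = -0.2000 (C=6, D=9), p = 0.719444, fail to reject H0.


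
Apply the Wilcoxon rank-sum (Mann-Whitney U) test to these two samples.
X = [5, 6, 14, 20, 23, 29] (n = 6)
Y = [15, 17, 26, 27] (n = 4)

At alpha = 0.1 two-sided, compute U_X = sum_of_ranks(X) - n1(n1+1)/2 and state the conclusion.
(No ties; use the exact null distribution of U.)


Step 1: Combine and sort all 10 observations; assign midranks.
sorted (value, group): (5,X), (6,X), (14,X), (15,Y), (17,Y), (20,X), (23,X), (26,Y), (27,Y), (29,X)
ranks: 5->1, 6->2, 14->3, 15->4, 17->5, 20->6, 23->7, 26->8, 27->9, 29->10
Step 2: Rank sum for X: R1 = 1 + 2 + 3 + 6 + 7 + 10 = 29.
Step 3: U_X = R1 - n1(n1+1)/2 = 29 - 6*7/2 = 29 - 21 = 8.
       U_Y = n1*n2 - U_X = 24 - 8 = 16.
Step 4: No ties, so the exact null distribution of U (based on enumerating the C(10,6) = 210 equally likely rank assignments) gives the two-sided p-value.
Step 5: p-value = 0.476190; compare to alpha = 0.1. fail to reject H0.

U_X = 8, p = 0.476190, fail to reject H0 at alpha = 0.1.


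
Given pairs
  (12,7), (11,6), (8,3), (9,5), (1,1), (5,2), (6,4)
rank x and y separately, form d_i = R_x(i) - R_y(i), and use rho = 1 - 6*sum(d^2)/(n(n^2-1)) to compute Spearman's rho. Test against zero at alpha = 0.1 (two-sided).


Step 1: Rank x and y separately (midranks; no ties here).
rank(x): 12->7, 11->6, 8->4, 9->5, 1->1, 5->2, 6->3
rank(y): 7->7, 6->6, 3->3, 5->5, 1->1, 2->2, 4->4
Step 2: d_i = R_x(i) - R_y(i); compute d_i^2.
  (7-7)^2=0, (6-6)^2=0, (4-3)^2=1, (5-5)^2=0, (1-1)^2=0, (2-2)^2=0, (3-4)^2=1
sum(d^2) = 2.
Step 3: rho = 1 - 6*2 / (7*(7^2 - 1)) = 1 - 12/336 = 0.964286.
Step 4: Under H0, t = rho * sqrt((n-2)/(1-rho^2)) = 8.1408 ~ t(5).
Step 5: Two-sided p-value from the t-distribution with 5 df = 0.000454.
Step 6: alpha = 0.1. reject H0.

rho = 0.9643, p = 0.000454, reject H0 at alpha = 0.1.


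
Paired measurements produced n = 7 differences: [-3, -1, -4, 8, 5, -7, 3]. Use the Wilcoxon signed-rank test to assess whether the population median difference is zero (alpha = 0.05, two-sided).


Step 1: Drop any zero differences (none here) and take |d_i|.
|d| = [3, 1, 4, 8, 5, 7, 3]
Step 2: Midrank |d_i| (ties get averaged ranks).
ranks: |3|->2.5, |1|->1, |4|->4, |8|->7, |5|->5, |7|->6, |3|->2.5
Step 3: Attach original signs; sum ranks with positive sign and with negative sign.
W+ = 7 + 5 + 2.5 = 14.5
W- = 2.5 + 1 + 4 + 6 = 13.5
(Check: W+ + W- = 28 should equal n(n+1)/2 = 28.)
Step 4: Test statistic W = min(W+, W-) = 13.5.
Step 5: Ties in |d|, so use the tie-corrected normal approximation.
        E[W] = n(n+1)/4 = 7*8/4 = 14.
        Tie groups: |d|=3 (t=2); sum(t^3 - t) = 6.
        Var[W] = n(n+1)(2n+1)/24 - sum(t^3-t)/48 = 840/24 - 6/48 = 34.875.
        z = (W - E[W]) / sqrt(Var[W]) = (13.5 - 14) / 5.9055 = -0.0847.
        Two-sided p = 2*Phi(z) = 0.932526.
Step 6: alpha = 0.05. fail to reject H0.

W+ = 14.5, W- = 13.5, W = min = 13.5, p = 0.932526, fail to reject H0.


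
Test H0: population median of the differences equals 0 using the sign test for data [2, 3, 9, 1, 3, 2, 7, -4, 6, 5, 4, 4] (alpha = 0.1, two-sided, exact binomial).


Step 1: Discard zero differences. Original n = 12; n_eff = number of nonzero differences = 12.
Nonzero differences (with sign): +2, +3, +9, +1, +3, +2, +7, -4, +6, +5, +4, +4
Step 2: Count signs: positive = 11, negative = 1.
Step 3: Under H0: P(positive) = 0.5, so the number of positives S ~ Bin(12, 0.5).
Step 4: Two-sided exact p-value = sum of Bin(12,0.5) probabilities at or below the observed probability = 0.006348.
Step 5: alpha = 0.1. reject H0.

n_eff = 12, pos = 11, neg = 1, p = 0.006348, reject H0.


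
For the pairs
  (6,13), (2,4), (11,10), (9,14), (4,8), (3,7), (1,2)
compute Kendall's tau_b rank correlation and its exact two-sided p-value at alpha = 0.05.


Step 1: Enumerate the 21 unordered pairs (i,j) with i<j and classify each by sign(x_j-x_i) * sign(y_j-y_i).
  (1,2):dx=-4,dy=-9->C; (1,3):dx=+5,dy=-3->D; (1,4):dx=+3,dy=+1->C; (1,5):dx=-2,dy=-5->C
  (1,6):dx=-3,dy=-6->C; (1,7):dx=-5,dy=-11->C; (2,3):dx=+9,dy=+6->C; (2,4):dx=+7,dy=+10->C
  (2,5):dx=+2,dy=+4->C; (2,6):dx=+1,dy=+3->C; (2,7):dx=-1,dy=-2->C; (3,4):dx=-2,dy=+4->D
  (3,5):dx=-7,dy=-2->C; (3,6):dx=-8,dy=-3->C; (3,7):dx=-10,dy=-8->C; (4,5):dx=-5,dy=-6->C
  (4,6):dx=-6,dy=-7->C; (4,7):dx=-8,dy=-12->C; (5,6):dx=-1,dy=-1->C; (5,7):dx=-3,dy=-6->C
  (6,7):dx=-2,dy=-5->C
Step 2: C = 19, D = 2, total pairs = 21.
Step 3: tau = (C - D)/(n(n-1)/2) = (19 - 2)/21 = 0.809524.
Step 4: Exact two-sided p-value (enumerate n! = 5040 permutations of y under H0): p = 0.010714.
Step 5: alpha = 0.05. reject H0.

tau_b = 0.8095 (C=19, D=2), p = 0.010714, reject H0.


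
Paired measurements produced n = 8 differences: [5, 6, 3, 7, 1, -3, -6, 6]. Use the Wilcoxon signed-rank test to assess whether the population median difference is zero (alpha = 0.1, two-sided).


Step 1: Drop any zero differences (none here) and take |d_i|.
|d| = [5, 6, 3, 7, 1, 3, 6, 6]
Step 2: Midrank |d_i| (ties get averaged ranks).
ranks: |5|->4, |6|->6, |3|->2.5, |7|->8, |1|->1, |3|->2.5, |6|->6, |6|->6
Step 3: Attach original signs; sum ranks with positive sign and with negative sign.
W+ = 4 + 6 + 2.5 + 8 + 1 + 6 = 27.5
W- = 2.5 + 6 = 8.5
(Check: W+ + W- = 36 should equal n(n+1)/2 = 36.)
Step 4: Test statistic W = min(W+, W-) = 8.5.
Step 5: Ties in |d|, so use the tie-corrected normal approximation.
        E[W] = n(n+1)/4 = 8*9/4 = 18.
        Tie groups: |d|=3 (t=2), |d|=6 (t=3); sum(t^3 - t) = 30.
        Var[W] = n(n+1)(2n+1)/24 - sum(t^3-t)/48 = 1224/24 - 30/48 = 50.375.
        z = (W - E[W]) / sqrt(Var[W]) = (8.5 - 18) / 7.0975 = -1.3385.
        Two-sided p = 2*Phi(z) = 0.180736.
Step 6: alpha = 0.1. fail to reject H0.

W+ = 27.5, W- = 8.5, W = min = 8.5, p = 0.180736, fail to reject H0.


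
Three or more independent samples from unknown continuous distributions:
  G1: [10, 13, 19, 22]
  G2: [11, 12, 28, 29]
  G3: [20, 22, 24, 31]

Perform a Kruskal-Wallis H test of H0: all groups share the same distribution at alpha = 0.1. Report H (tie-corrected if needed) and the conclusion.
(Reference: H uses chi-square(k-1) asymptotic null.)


Step 1: Combine all N = 12 observations and assign midranks.
sorted (value, group, rank): (10,G1,1), (11,G2,2), (12,G2,3), (13,G1,4), (19,G1,5), (20,G3,6), (22,G1,7.5), (22,G3,7.5), (24,G3,9), (28,G2,10), (29,G2,11), (31,G3,12)
Step 2: Sum ranks within each group.
R_1 = 17.5 (n_1 = 4)
R_2 = 26 (n_2 = 4)
R_3 = 34.5 (n_3 = 4)
Step 3: H = 12/(N(N+1)) * sum(R_i^2/n_i) - 3(N+1)
     = 12/(12*13) * (17.5^2/4 + 26^2/4 + 34.5^2/4) - 3*13
     = 0.076923 * 543.125 - 39
     = 2.778846.
Step 4: Ties present; correction factor C = 1 - 6/(12^3 - 12) = 0.996503. Corrected H = 2.778846 / 0.996503 = 2.788596.
Step 5: Under H0, H ~ chi^2(2); p-value = 0.248007.
Step 6: alpha = 0.1. fail to reject H0.

H = 2.7886, df = 2, p = 0.248007, fail to reject H0.


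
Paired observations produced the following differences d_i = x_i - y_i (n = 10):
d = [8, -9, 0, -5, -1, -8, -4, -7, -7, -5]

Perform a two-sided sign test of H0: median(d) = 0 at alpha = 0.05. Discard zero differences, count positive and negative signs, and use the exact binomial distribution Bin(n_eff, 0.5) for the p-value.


Step 1: Discard zero differences. Original n = 10; n_eff = number of nonzero differences = 9.
Nonzero differences (with sign): +8, -9, -5, -1, -8, -4, -7, -7, -5
Step 2: Count signs: positive = 1, negative = 8.
Step 3: Under H0: P(positive) = 0.5, so the number of positives S ~ Bin(9, 0.5).
Step 4: Two-sided exact p-value = sum of Bin(9,0.5) probabilities at or below the observed probability = 0.039062.
Step 5: alpha = 0.05. reject H0.

n_eff = 9, pos = 1, neg = 8, p = 0.039062, reject H0.


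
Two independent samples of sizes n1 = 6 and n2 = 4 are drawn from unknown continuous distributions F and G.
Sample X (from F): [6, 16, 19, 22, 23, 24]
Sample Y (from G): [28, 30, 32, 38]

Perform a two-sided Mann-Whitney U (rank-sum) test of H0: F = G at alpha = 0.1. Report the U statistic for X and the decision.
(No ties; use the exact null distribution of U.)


Step 1: Combine and sort all 10 observations; assign midranks.
sorted (value, group): (6,X), (16,X), (19,X), (22,X), (23,X), (24,X), (28,Y), (30,Y), (32,Y), (38,Y)
ranks: 6->1, 16->2, 19->3, 22->4, 23->5, 24->6, 28->7, 30->8, 32->9, 38->10
Step 2: Rank sum for X: R1 = 1 + 2 + 3 + 4 + 5 + 6 = 21.
Step 3: U_X = R1 - n1(n1+1)/2 = 21 - 6*7/2 = 21 - 21 = 0.
       U_Y = n1*n2 - U_X = 24 - 0 = 24.
Step 4: No ties, so the exact null distribution of U (based on enumerating the C(10,6) = 210 equally likely rank assignments) gives the two-sided p-value.
Step 5: p-value = 0.009524; compare to alpha = 0.1. reject H0.

U_X = 0, p = 0.009524, reject H0 at alpha = 0.1.


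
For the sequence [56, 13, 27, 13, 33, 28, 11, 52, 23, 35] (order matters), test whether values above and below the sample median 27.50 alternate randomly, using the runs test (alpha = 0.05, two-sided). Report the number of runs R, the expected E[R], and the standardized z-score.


Step 1: Compute median = 27.50; label A = above, B = below.
Labels in order: ABBBAABABA  (n_A = 5, n_B = 5)
Step 2: Count runs R = 7.
Step 3: Under H0 (random ordering), E[R] = 2*n_A*n_B/(n_A+n_B) + 1 = 2*5*5/10 + 1 = 6.0000.
        Var[R] = 2*n_A*n_B*(2*n_A*n_B - n_A - n_B) / ((n_A+n_B)^2 * (n_A+n_B-1)) = 2000/900 = 2.2222.
        SD[R] = 1.4907.
Step 4: Continuity-corrected z = (R - 0.5 - E[R]) / SD[R] = (7 - 0.5 - 6.0000) / 1.4907 = 0.3354.
Step 5: Two-sided p-value via normal approximation = 2*(1 - Phi(|z|)) = 0.737316.
Step 6: alpha = 0.05. fail to reject H0.

R = 7, z = 0.3354, p = 0.737316, fail to reject H0.


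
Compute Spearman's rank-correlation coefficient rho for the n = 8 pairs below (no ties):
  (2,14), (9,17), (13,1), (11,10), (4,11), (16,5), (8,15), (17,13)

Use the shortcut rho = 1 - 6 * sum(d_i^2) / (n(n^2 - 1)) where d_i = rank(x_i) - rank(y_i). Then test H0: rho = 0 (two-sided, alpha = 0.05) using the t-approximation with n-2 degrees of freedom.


Step 1: Rank x and y separately (midranks; no ties here).
rank(x): 2->1, 9->4, 13->6, 11->5, 4->2, 16->7, 8->3, 17->8
rank(y): 14->6, 17->8, 1->1, 10->3, 11->4, 5->2, 15->7, 13->5
Step 2: d_i = R_x(i) - R_y(i); compute d_i^2.
  (1-6)^2=25, (4-8)^2=16, (6-1)^2=25, (5-3)^2=4, (2-4)^2=4, (7-2)^2=25, (3-7)^2=16, (8-5)^2=9
sum(d^2) = 124.
Step 3: rho = 1 - 6*124 / (8*(8^2 - 1)) = 1 - 744/504 = -0.476190.
Step 4: Under H0, t = rho * sqrt((n-2)/(1-rho^2)) = -1.3265 ~ t(6).
Step 5: Two-sided p-value from the t-distribution with 6 df = 0.232936.
Step 6: alpha = 0.05. fail to reject H0.

rho = -0.4762, p = 0.232936, fail to reject H0 at alpha = 0.05.


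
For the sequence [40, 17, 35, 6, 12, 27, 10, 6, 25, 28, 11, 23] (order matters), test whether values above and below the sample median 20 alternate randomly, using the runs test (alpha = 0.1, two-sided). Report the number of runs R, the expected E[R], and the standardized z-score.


Step 1: Compute median = 20; label A = above, B = below.
Labels in order: ABABBABBAABA  (n_A = 6, n_B = 6)
Step 2: Count runs R = 9.
Step 3: Under H0 (random ordering), E[R] = 2*n_A*n_B/(n_A+n_B) + 1 = 2*6*6/12 + 1 = 7.0000.
        Var[R] = 2*n_A*n_B*(2*n_A*n_B - n_A - n_B) / ((n_A+n_B)^2 * (n_A+n_B-1)) = 4320/1584 = 2.7273.
        SD[R] = 1.6514.
Step 4: Continuity-corrected z = (R - 0.5 - E[R]) / SD[R] = (9 - 0.5 - 7.0000) / 1.6514 = 0.9083.
Step 5: Two-sided p-value via normal approximation = 2*(1 - Phi(|z|)) = 0.363722.
Step 6: alpha = 0.1. fail to reject H0.

R = 9, z = 0.9083, p = 0.363722, fail to reject H0.


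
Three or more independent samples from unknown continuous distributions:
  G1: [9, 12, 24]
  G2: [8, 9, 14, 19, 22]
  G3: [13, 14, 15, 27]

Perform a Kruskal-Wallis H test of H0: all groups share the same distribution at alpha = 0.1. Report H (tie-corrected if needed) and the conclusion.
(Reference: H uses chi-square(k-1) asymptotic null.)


Step 1: Combine all N = 12 observations and assign midranks.
sorted (value, group, rank): (8,G2,1), (9,G1,2.5), (9,G2,2.5), (12,G1,4), (13,G3,5), (14,G2,6.5), (14,G3,6.5), (15,G3,8), (19,G2,9), (22,G2,10), (24,G1,11), (27,G3,12)
Step 2: Sum ranks within each group.
R_1 = 17.5 (n_1 = 3)
R_2 = 29 (n_2 = 5)
R_3 = 31.5 (n_3 = 4)
Step 3: H = 12/(N(N+1)) * sum(R_i^2/n_i) - 3(N+1)
     = 12/(12*13) * (17.5^2/3 + 29^2/5 + 31.5^2/4) - 3*13
     = 0.076923 * 518.346 - 39
     = 0.872756.
Step 4: Ties present; correction factor C = 1 - 12/(12^3 - 12) = 0.993007. Corrected H = 0.872756 / 0.993007 = 0.878903.
Step 5: Under H0, H ~ chi^2(2); p-value = 0.644390.
Step 6: alpha = 0.1. fail to reject H0.

H = 0.8789, df = 2, p = 0.644390, fail to reject H0.


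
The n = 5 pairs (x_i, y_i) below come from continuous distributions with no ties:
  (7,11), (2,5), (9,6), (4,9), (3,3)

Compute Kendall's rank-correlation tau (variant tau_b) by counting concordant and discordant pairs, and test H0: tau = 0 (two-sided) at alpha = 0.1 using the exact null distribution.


Step 1: Enumerate the 10 unordered pairs (i,j) with i<j and classify each by sign(x_j-x_i) * sign(y_j-y_i).
  (1,2):dx=-5,dy=-6->C; (1,3):dx=+2,dy=-5->D; (1,4):dx=-3,dy=-2->C; (1,5):dx=-4,dy=-8->C
  (2,3):dx=+7,dy=+1->C; (2,4):dx=+2,dy=+4->C; (2,5):dx=+1,dy=-2->D; (3,4):dx=-5,dy=+3->D
  (3,5):dx=-6,dy=-3->C; (4,5):dx=-1,dy=-6->C
Step 2: C = 7, D = 3, total pairs = 10.
Step 3: tau = (C - D)/(n(n-1)/2) = (7 - 3)/10 = 0.400000.
Step 4: Exact two-sided p-value (enumerate n! = 120 permutations of y under H0): p = 0.483333.
Step 5: alpha = 0.1. fail to reject H0.

tau_b = 0.4000 (C=7, D=3), p = 0.483333, fail to reject H0.


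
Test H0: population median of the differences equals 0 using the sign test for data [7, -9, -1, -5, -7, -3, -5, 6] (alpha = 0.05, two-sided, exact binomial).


Step 1: Discard zero differences. Original n = 8; n_eff = number of nonzero differences = 8.
Nonzero differences (with sign): +7, -9, -1, -5, -7, -3, -5, +6
Step 2: Count signs: positive = 2, negative = 6.
Step 3: Under H0: P(positive) = 0.5, so the number of positives S ~ Bin(8, 0.5).
Step 4: Two-sided exact p-value = sum of Bin(8,0.5) probabilities at or below the observed probability = 0.289062.
Step 5: alpha = 0.05. fail to reject H0.

n_eff = 8, pos = 2, neg = 6, p = 0.289062, fail to reject H0.


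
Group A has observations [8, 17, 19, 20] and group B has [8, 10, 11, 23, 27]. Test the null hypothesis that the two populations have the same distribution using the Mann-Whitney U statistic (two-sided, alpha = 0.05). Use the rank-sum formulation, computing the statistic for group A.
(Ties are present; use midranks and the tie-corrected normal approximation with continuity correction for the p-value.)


Step 1: Combine and sort all 9 observations; assign midranks.
sorted (value, group): (8,X), (8,Y), (10,Y), (11,Y), (17,X), (19,X), (20,X), (23,Y), (27,Y)
ranks: 8->1.5, 8->1.5, 10->3, 11->4, 17->5, 19->6, 20->7, 23->8, 27->9
Step 2: Rank sum for X: R1 = 1.5 + 5 + 6 + 7 = 19.5.
Step 3: U_X = R1 - n1(n1+1)/2 = 19.5 - 4*5/2 = 19.5 - 10 = 9.5.
       U_Y = n1*n2 - U_X = 20 - 9.5 = 10.5.
Step 4: Ties are present, so use the tie-corrected normal approximation (with continuity correction) for the p-value.
Step 5: p-value = 1.000000; compare to alpha = 0.05. fail to reject H0.

U_X = 9.5, p = 1.000000, fail to reject H0 at alpha = 0.05.


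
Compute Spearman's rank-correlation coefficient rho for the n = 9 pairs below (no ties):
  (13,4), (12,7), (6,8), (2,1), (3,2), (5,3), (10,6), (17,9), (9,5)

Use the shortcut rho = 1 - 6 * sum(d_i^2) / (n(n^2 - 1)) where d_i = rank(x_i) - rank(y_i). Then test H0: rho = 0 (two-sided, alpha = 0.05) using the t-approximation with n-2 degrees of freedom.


Step 1: Rank x and y separately (midranks; no ties here).
rank(x): 13->8, 12->7, 6->4, 2->1, 3->2, 5->3, 10->6, 17->9, 9->5
rank(y): 4->4, 7->7, 8->8, 1->1, 2->2, 3->3, 6->6, 9->9, 5->5
Step 2: d_i = R_x(i) - R_y(i); compute d_i^2.
  (8-4)^2=16, (7-7)^2=0, (4-8)^2=16, (1-1)^2=0, (2-2)^2=0, (3-3)^2=0, (6-6)^2=0, (9-9)^2=0, (5-5)^2=0
sum(d^2) = 32.
Step 3: rho = 1 - 6*32 / (9*(9^2 - 1)) = 1 - 192/720 = 0.733333.
Step 4: Under H0, t = rho * sqrt((n-2)/(1-rho^2)) = 2.8538 ~ t(7).
Step 5: Two-sided p-value from the t-distribution with 7 df = 0.024554.
Step 6: alpha = 0.05. reject H0.

rho = 0.7333, p = 0.024554, reject H0 at alpha = 0.05.


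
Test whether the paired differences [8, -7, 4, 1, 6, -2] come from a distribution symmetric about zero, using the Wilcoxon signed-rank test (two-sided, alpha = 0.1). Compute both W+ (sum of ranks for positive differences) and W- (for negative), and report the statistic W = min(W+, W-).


Step 1: Drop any zero differences (none here) and take |d_i|.
|d| = [8, 7, 4, 1, 6, 2]
Step 2: Midrank |d_i| (ties get averaged ranks).
ranks: |8|->6, |7|->5, |4|->3, |1|->1, |6|->4, |2|->2
Step 3: Attach original signs; sum ranks with positive sign and with negative sign.
W+ = 6 + 3 + 1 + 4 = 14
W- = 5 + 2 = 7
(Check: W+ + W- = 21 should equal n(n+1)/2 = 21.)
Step 4: Test statistic W = min(W+, W-) = 7.
Step 5: No ties, so the exact null distribution over the 2^6 = 64 sign assignments gives the two-sided p-value = 0.562500.
Step 6: alpha = 0.1. fail to reject H0.

W+ = 14, W- = 7, W = min = 7, p = 0.562500, fail to reject H0.


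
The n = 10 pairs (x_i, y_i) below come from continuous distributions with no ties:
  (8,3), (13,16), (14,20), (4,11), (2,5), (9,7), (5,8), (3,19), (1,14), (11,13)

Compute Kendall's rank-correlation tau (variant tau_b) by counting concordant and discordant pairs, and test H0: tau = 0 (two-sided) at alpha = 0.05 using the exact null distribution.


Step 1: Enumerate the 45 unordered pairs (i,j) with i<j and classify each by sign(x_j-x_i) * sign(y_j-y_i).
  (1,2):dx=+5,dy=+13->C; (1,3):dx=+6,dy=+17->C; (1,4):dx=-4,dy=+8->D; (1,5):dx=-6,dy=+2->D
  (1,6):dx=+1,dy=+4->C; (1,7):dx=-3,dy=+5->D; (1,8):dx=-5,dy=+16->D; (1,9):dx=-7,dy=+11->D
  (1,10):dx=+3,dy=+10->C; (2,3):dx=+1,dy=+4->C; (2,4):dx=-9,dy=-5->C; (2,5):dx=-11,dy=-11->C
  (2,6):dx=-4,dy=-9->C; (2,7):dx=-8,dy=-8->C; (2,8):dx=-10,dy=+3->D; (2,9):dx=-12,dy=-2->C
  (2,10):dx=-2,dy=-3->C; (3,4):dx=-10,dy=-9->C; (3,5):dx=-12,dy=-15->C; (3,6):dx=-5,dy=-13->C
  (3,7):dx=-9,dy=-12->C; (3,8):dx=-11,dy=-1->C; (3,9):dx=-13,dy=-6->C; (3,10):dx=-3,dy=-7->C
  (4,5):dx=-2,dy=-6->C; (4,6):dx=+5,dy=-4->D; (4,7):dx=+1,dy=-3->D; (4,8):dx=-1,dy=+8->D
  (4,9):dx=-3,dy=+3->D; (4,10):dx=+7,dy=+2->C; (5,6):dx=+7,dy=+2->C; (5,7):dx=+3,dy=+3->C
  (5,8):dx=+1,dy=+14->C; (5,9):dx=-1,dy=+9->D; (5,10):dx=+9,dy=+8->C; (6,7):dx=-4,dy=+1->D
  (6,8):dx=-6,dy=+12->D; (6,9):dx=-8,dy=+7->D; (6,10):dx=+2,dy=+6->C; (7,8):dx=-2,dy=+11->D
  (7,9):dx=-4,dy=+6->D; (7,10):dx=+6,dy=+5->C; (8,9):dx=-2,dy=-5->C; (8,10):dx=+8,dy=-6->D
  (9,10):dx=+10,dy=-1->D
Step 2: C = 27, D = 18, total pairs = 45.
Step 3: tau = (C - D)/(n(n-1)/2) = (27 - 18)/45 = 0.200000.
Step 4: Exact two-sided p-value (enumerate n! = 3628800 permutations of y under H0): p = 0.484313.
Step 5: alpha = 0.05. fail to reject H0.

tau_b = 0.2000 (C=27, D=18), p = 0.484313, fail to reject H0.


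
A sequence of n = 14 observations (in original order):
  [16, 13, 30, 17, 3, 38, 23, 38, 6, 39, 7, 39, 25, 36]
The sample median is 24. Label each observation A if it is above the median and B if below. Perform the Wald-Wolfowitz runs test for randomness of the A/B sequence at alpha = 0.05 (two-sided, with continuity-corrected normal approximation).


Step 1: Compute median = 24; label A = above, B = below.
Labels in order: BBABBABABABAAA  (n_A = 7, n_B = 7)
Step 2: Count runs R = 10.
Step 3: Under H0 (random ordering), E[R] = 2*n_A*n_B/(n_A+n_B) + 1 = 2*7*7/14 + 1 = 8.0000.
        Var[R] = 2*n_A*n_B*(2*n_A*n_B - n_A - n_B) / ((n_A+n_B)^2 * (n_A+n_B-1)) = 8232/2548 = 3.2308.
        SD[R] = 1.7974.
Step 4: Continuity-corrected z = (R - 0.5 - E[R]) / SD[R] = (10 - 0.5 - 8.0000) / 1.7974 = 0.8345.
Step 5: Two-sided p-value via normal approximation = 2*(1 - Phi(|z|)) = 0.403986.
Step 6: alpha = 0.05. fail to reject H0.

R = 10, z = 0.8345, p = 0.403986, fail to reject H0.


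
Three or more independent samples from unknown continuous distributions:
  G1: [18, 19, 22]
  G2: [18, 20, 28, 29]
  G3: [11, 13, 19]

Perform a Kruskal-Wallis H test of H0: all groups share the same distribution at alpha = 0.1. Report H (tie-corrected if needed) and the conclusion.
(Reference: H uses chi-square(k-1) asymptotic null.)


Step 1: Combine all N = 10 observations and assign midranks.
sorted (value, group, rank): (11,G3,1), (13,G3,2), (18,G1,3.5), (18,G2,3.5), (19,G1,5.5), (19,G3,5.5), (20,G2,7), (22,G1,8), (28,G2,9), (29,G2,10)
Step 2: Sum ranks within each group.
R_1 = 17 (n_1 = 3)
R_2 = 29.5 (n_2 = 4)
R_3 = 8.5 (n_3 = 3)
Step 3: H = 12/(N(N+1)) * sum(R_i^2/n_i) - 3(N+1)
     = 12/(10*11) * (17^2/3 + 29.5^2/4 + 8.5^2/3) - 3*11
     = 0.109091 * 337.979 - 33
     = 3.870455.
Step 4: Ties present; correction factor C = 1 - 12/(10^3 - 10) = 0.987879. Corrected H = 3.870455 / 0.987879 = 3.917945.
Step 5: Under H0, H ~ chi^2(2); p-value = 0.141003.
Step 6: alpha = 0.1. fail to reject H0.

H = 3.9179, df = 2, p = 0.141003, fail to reject H0.


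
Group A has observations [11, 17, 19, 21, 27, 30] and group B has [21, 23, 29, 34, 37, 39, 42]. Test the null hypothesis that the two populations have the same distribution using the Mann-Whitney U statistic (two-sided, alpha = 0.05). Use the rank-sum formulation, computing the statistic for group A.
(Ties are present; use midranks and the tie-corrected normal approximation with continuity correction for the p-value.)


Step 1: Combine and sort all 13 observations; assign midranks.
sorted (value, group): (11,X), (17,X), (19,X), (21,X), (21,Y), (23,Y), (27,X), (29,Y), (30,X), (34,Y), (37,Y), (39,Y), (42,Y)
ranks: 11->1, 17->2, 19->3, 21->4.5, 21->4.5, 23->6, 27->7, 29->8, 30->9, 34->10, 37->11, 39->12, 42->13
Step 2: Rank sum for X: R1 = 1 + 2 + 3 + 4.5 + 7 + 9 = 26.5.
Step 3: U_X = R1 - n1(n1+1)/2 = 26.5 - 6*7/2 = 26.5 - 21 = 5.5.
       U_Y = n1*n2 - U_X = 42 - 5.5 = 36.5.
Step 4: Ties are present, so use the tie-corrected normal approximation (with continuity correction) for the p-value.
Step 5: p-value = 0.031888; compare to alpha = 0.05. reject H0.

U_X = 5.5, p = 0.031888, reject H0 at alpha = 0.05.


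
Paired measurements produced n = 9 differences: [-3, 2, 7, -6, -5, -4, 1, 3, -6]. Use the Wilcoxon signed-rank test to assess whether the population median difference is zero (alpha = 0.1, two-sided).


Step 1: Drop any zero differences (none here) and take |d_i|.
|d| = [3, 2, 7, 6, 5, 4, 1, 3, 6]
Step 2: Midrank |d_i| (ties get averaged ranks).
ranks: |3|->3.5, |2|->2, |7|->9, |6|->7.5, |5|->6, |4|->5, |1|->1, |3|->3.5, |6|->7.5
Step 3: Attach original signs; sum ranks with positive sign and with negative sign.
W+ = 2 + 9 + 1 + 3.5 = 15.5
W- = 3.5 + 7.5 + 6 + 5 + 7.5 = 29.5
(Check: W+ + W- = 45 should equal n(n+1)/2 = 45.)
Step 4: Test statistic W = min(W+, W-) = 15.5.
Step 5: Ties in |d|, so use the tie-corrected normal approximation.
        E[W] = n(n+1)/4 = 9*10/4 = 22.5.
        Tie groups: |d|=3 (t=2), |d|=6 (t=2); sum(t^3 - t) = 12.
        Var[W] = n(n+1)(2n+1)/24 - sum(t^3-t)/48 = 1710/24 - 12/48 = 71.
        z = (W - E[W]) / sqrt(Var[W]) = (15.5 - 22.5) / 8.4261 = -0.8307.
        Two-sided p = 2*Phi(z) = 0.406116.
Step 6: alpha = 0.1. fail to reject H0.

W+ = 15.5, W- = 29.5, W = min = 15.5, p = 0.406116, fail to reject H0.


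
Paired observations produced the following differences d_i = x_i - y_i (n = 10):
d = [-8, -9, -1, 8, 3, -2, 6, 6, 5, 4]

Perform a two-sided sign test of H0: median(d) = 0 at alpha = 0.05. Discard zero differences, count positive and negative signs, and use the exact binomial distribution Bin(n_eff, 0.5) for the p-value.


Step 1: Discard zero differences. Original n = 10; n_eff = number of nonzero differences = 10.
Nonzero differences (with sign): -8, -9, -1, +8, +3, -2, +6, +6, +5, +4
Step 2: Count signs: positive = 6, negative = 4.
Step 3: Under H0: P(positive) = 0.5, so the number of positives S ~ Bin(10, 0.5).
Step 4: Two-sided exact p-value = sum of Bin(10,0.5) probabilities at or below the observed probability = 0.753906.
Step 5: alpha = 0.05. fail to reject H0.

n_eff = 10, pos = 6, neg = 4, p = 0.753906, fail to reject H0.


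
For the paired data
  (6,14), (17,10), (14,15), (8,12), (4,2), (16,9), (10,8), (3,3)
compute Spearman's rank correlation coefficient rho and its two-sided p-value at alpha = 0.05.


Step 1: Rank x and y separately (midranks; no ties here).
rank(x): 6->3, 17->8, 14->6, 8->4, 4->2, 16->7, 10->5, 3->1
rank(y): 14->7, 10->5, 15->8, 12->6, 2->1, 9->4, 8->3, 3->2
Step 2: d_i = R_x(i) - R_y(i); compute d_i^2.
  (3-7)^2=16, (8-5)^2=9, (6-8)^2=4, (4-6)^2=4, (2-1)^2=1, (7-4)^2=9, (5-3)^2=4, (1-2)^2=1
sum(d^2) = 48.
Step 3: rho = 1 - 6*48 / (8*(8^2 - 1)) = 1 - 288/504 = 0.428571.
Step 4: Under H0, t = rho * sqrt((n-2)/(1-rho^2)) = 1.1619 ~ t(6).
Step 5: Two-sided p-value from the t-distribution with 6 df = 0.289403.
Step 6: alpha = 0.05. fail to reject H0.

rho = 0.4286, p = 0.289403, fail to reject H0 at alpha = 0.05.


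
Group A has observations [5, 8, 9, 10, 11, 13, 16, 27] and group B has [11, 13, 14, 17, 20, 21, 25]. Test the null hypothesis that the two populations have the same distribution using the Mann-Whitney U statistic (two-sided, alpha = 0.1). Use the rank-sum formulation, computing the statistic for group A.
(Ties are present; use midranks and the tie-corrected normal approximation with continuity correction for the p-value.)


Step 1: Combine and sort all 15 observations; assign midranks.
sorted (value, group): (5,X), (8,X), (9,X), (10,X), (11,X), (11,Y), (13,X), (13,Y), (14,Y), (16,X), (17,Y), (20,Y), (21,Y), (25,Y), (27,X)
ranks: 5->1, 8->2, 9->3, 10->4, 11->5.5, 11->5.5, 13->7.5, 13->7.5, 14->9, 16->10, 17->11, 20->12, 21->13, 25->14, 27->15
Step 2: Rank sum for X: R1 = 1 + 2 + 3 + 4 + 5.5 + 7.5 + 10 + 15 = 48.
Step 3: U_X = R1 - n1(n1+1)/2 = 48 - 8*9/2 = 48 - 36 = 12.
       U_Y = n1*n2 - U_X = 56 - 12 = 44.
Step 4: Ties are present, so use the tie-corrected normal approximation (with continuity correction) for the p-value.
Step 5: p-value = 0.072337; compare to alpha = 0.1. reject H0.

U_X = 12, p = 0.072337, reject H0 at alpha = 0.1.


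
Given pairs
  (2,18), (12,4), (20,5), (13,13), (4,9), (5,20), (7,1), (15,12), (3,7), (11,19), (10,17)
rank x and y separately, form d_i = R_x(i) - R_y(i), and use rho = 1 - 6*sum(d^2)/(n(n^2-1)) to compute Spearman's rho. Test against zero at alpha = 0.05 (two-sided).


Step 1: Rank x and y separately (midranks; no ties here).
rank(x): 2->1, 12->8, 20->11, 13->9, 4->3, 5->4, 7->5, 15->10, 3->2, 11->7, 10->6
rank(y): 18->9, 4->2, 5->3, 13->7, 9->5, 20->11, 1->1, 12->6, 7->4, 19->10, 17->8
Step 2: d_i = R_x(i) - R_y(i); compute d_i^2.
  (1-9)^2=64, (8-2)^2=36, (11-3)^2=64, (9-7)^2=4, (3-5)^2=4, (4-11)^2=49, (5-1)^2=16, (10-6)^2=16, (2-4)^2=4, (7-10)^2=9, (6-8)^2=4
sum(d^2) = 270.
Step 3: rho = 1 - 6*270 / (11*(11^2 - 1)) = 1 - 1620/1320 = -0.227273.
Step 4: Under H0, t = rho * sqrt((n-2)/(1-rho^2)) = -0.7001 ~ t(9).
Step 5: Two-sided p-value from the t-distribution with 9 df = 0.501536.
Step 6: alpha = 0.05. fail to reject H0.

rho = -0.2273, p = 0.501536, fail to reject H0 at alpha = 0.05.


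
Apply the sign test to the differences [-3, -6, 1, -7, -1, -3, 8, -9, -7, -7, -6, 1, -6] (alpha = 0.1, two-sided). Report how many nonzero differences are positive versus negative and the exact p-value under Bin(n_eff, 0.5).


Step 1: Discard zero differences. Original n = 13; n_eff = number of nonzero differences = 13.
Nonzero differences (with sign): -3, -6, +1, -7, -1, -3, +8, -9, -7, -7, -6, +1, -6
Step 2: Count signs: positive = 3, negative = 10.
Step 3: Under H0: P(positive) = 0.5, so the number of positives S ~ Bin(13, 0.5).
Step 4: Two-sided exact p-value = sum of Bin(13,0.5) probabilities at or below the observed probability = 0.092285.
Step 5: alpha = 0.1. reject H0.

n_eff = 13, pos = 3, neg = 10, p = 0.092285, reject H0.


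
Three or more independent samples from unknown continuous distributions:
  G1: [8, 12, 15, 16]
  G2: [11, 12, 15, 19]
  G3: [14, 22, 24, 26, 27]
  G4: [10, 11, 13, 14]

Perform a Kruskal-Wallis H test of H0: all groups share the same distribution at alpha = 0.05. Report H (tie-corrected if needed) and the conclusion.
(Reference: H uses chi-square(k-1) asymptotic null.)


Step 1: Combine all N = 17 observations and assign midranks.
sorted (value, group, rank): (8,G1,1), (10,G4,2), (11,G2,3.5), (11,G4,3.5), (12,G1,5.5), (12,G2,5.5), (13,G4,7), (14,G3,8.5), (14,G4,8.5), (15,G1,10.5), (15,G2,10.5), (16,G1,12), (19,G2,13), (22,G3,14), (24,G3,15), (26,G3,16), (27,G3,17)
Step 2: Sum ranks within each group.
R_1 = 29 (n_1 = 4)
R_2 = 32.5 (n_2 = 4)
R_3 = 70.5 (n_3 = 5)
R_4 = 21 (n_4 = 4)
Step 3: H = 12/(N(N+1)) * sum(R_i^2/n_i) - 3(N+1)
     = 12/(17*18) * (29^2/4 + 32.5^2/4 + 70.5^2/5 + 21^2/4) - 3*18
     = 0.039216 * 1578.61 - 54
     = 7.906373.
Step 4: Ties present; correction factor C = 1 - 24/(17^3 - 17) = 0.995098. Corrected H = 7.906373 / 0.995098 = 7.945320.
Step 5: Under H0, H ~ chi^2(3); p-value = 0.047155.
Step 6: alpha = 0.05. reject H0.

H = 7.9453, df = 3, p = 0.047155, reject H0.


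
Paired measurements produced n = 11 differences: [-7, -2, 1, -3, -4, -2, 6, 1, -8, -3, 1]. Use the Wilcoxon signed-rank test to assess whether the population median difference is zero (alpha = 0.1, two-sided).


Step 1: Drop any zero differences (none here) and take |d_i|.
|d| = [7, 2, 1, 3, 4, 2, 6, 1, 8, 3, 1]
Step 2: Midrank |d_i| (ties get averaged ranks).
ranks: |7|->10, |2|->4.5, |1|->2, |3|->6.5, |4|->8, |2|->4.5, |6|->9, |1|->2, |8|->11, |3|->6.5, |1|->2
Step 3: Attach original signs; sum ranks with positive sign and with negative sign.
W+ = 2 + 9 + 2 + 2 = 15
W- = 10 + 4.5 + 6.5 + 8 + 4.5 + 11 + 6.5 = 51
(Check: W+ + W- = 66 should equal n(n+1)/2 = 66.)
Step 4: Test statistic W = min(W+, W-) = 15.
Step 5: Ties in |d|, so use the tie-corrected normal approximation.
        E[W] = n(n+1)/4 = 11*12/4 = 33.
        Tie groups: |d|=1 (t=3), |d|=2 (t=2), |d|=3 (t=2); sum(t^3 - t) = 36.
        Var[W] = n(n+1)(2n+1)/24 - sum(t^3-t)/48 = 3036/24 - 36/48 = 125.75.
        z = (W - E[W]) / sqrt(Var[W]) = (15 - 33) / 11.2138 = -1.6052.
        Two-sided p = 2*Phi(z) = 0.108458.
Step 6: alpha = 0.1. fail to reject H0.

W+ = 15, W- = 51, W = min = 15, p = 0.108458, fail to reject H0.


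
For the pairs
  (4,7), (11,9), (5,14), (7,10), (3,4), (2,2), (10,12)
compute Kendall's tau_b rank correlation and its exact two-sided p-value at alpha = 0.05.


Step 1: Enumerate the 21 unordered pairs (i,j) with i<j and classify each by sign(x_j-x_i) * sign(y_j-y_i).
  (1,2):dx=+7,dy=+2->C; (1,3):dx=+1,dy=+7->C; (1,4):dx=+3,dy=+3->C; (1,5):dx=-1,dy=-3->C
  (1,6):dx=-2,dy=-5->C; (1,7):dx=+6,dy=+5->C; (2,3):dx=-6,dy=+5->D; (2,4):dx=-4,dy=+1->D
  (2,5):dx=-8,dy=-5->C; (2,6):dx=-9,dy=-7->C; (2,7):dx=-1,dy=+3->D; (3,4):dx=+2,dy=-4->D
  (3,5):dx=-2,dy=-10->C; (3,6):dx=-3,dy=-12->C; (3,7):dx=+5,dy=-2->D; (4,5):dx=-4,dy=-6->C
  (4,6):dx=-5,dy=-8->C; (4,7):dx=+3,dy=+2->C; (5,6):dx=-1,dy=-2->C; (5,7):dx=+7,dy=+8->C
  (6,7):dx=+8,dy=+10->C
Step 2: C = 16, D = 5, total pairs = 21.
Step 3: tau = (C - D)/(n(n-1)/2) = (16 - 5)/21 = 0.523810.
Step 4: Exact two-sided p-value (enumerate n! = 5040 permutations of y under H0): p = 0.136111.
Step 5: alpha = 0.05. fail to reject H0.

tau_b = 0.5238 (C=16, D=5), p = 0.136111, fail to reject H0.


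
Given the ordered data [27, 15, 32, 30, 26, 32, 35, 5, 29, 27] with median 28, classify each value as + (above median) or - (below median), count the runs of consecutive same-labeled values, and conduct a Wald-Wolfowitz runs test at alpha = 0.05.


Step 1: Compute median = 28; label A = above, B = below.
Labels in order: BBAABAABAB  (n_A = 5, n_B = 5)
Step 2: Count runs R = 7.
Step 3: Under H0 (random ordering), E[R] = 2*n_A*n_B/(n_A+n_B) + 1 = 2*5*5/10 + 1 = 6.0000.
        Var[R] = 2*n_A*n_B*(2*n_A*n_B - n_A - n_B) / ((n_A+n_B)^2 * (n_A+n_B-1)) = 2000/900 = 2.2222.
        SD[R] = 1.4907.
Step 4: Continuity-corrected z = (R - 0.5 - E[R]) / SD[R] = (7 - 0.5 - 6.0000) / 1.4907 = 0.3354.
Step 5: Two-sided p-value via normal approximation = 2*(1 - Phi(|z|)) = 0.737316.
Step 6: alpha = 0.05. fail to reject H0.

R = 7, z = 0.3354, p = 0.737316, fail to reject H0.


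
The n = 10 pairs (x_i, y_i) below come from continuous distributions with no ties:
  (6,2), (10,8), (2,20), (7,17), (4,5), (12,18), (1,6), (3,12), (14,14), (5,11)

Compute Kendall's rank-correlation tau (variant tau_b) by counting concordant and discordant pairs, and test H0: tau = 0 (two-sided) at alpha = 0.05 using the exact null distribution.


Step 1: Enumerate the 45 unordered pairs (i,j) with i<j and classify each by sign(x_j-x_i) * sign(y_j-y_i).
  (1,2):dx=+4,dy=+6->C; (1,3):dx=-4,dy=+18->D; (1,4):dx=+1,dy=+15->C; (1,5):dx=-2,dy=+3->D
  (1,6):dx=+6,dy=+16->C; (1,7):dx=-5,dy=+4->D; (1,8):dx=-3,dy=+10->D; (1,9):dx=+8,dy=+12->C
  (1,10):dx=-1,dy=+9->D; (2,3):dx=-8,dy=+12->D; (2,4):dx=-3,dy=+9->D; (2,5):dx=-6,dy=-3->C
  (2,6):dx=+2,dy=+10->C; (2,7):dx=-9,dy=-2->C; (2,8):dx=-7,dy=+4->D; (2,9):dx=+4,dy=+6->C
  (2,10):dx=-5,dy=+3->D; (3,4):dx=+5,dy=-3->D; (3,5):dx=+2,dy=-15->D; (3,6):dx=+10,dy=-2->D
  (3,7):dx=-1,dy=-14->C; (3,8):dx=+1,dy=-8->D; (3,9):dx=+12,dy=-6->D; (3,10):dx=+3,dy=-9->D
  (4,5):dx=-3,dy=-12->C; (4,6):dx=+5,dy=+1->C; (4,7):dx=-6,dy=-11->C; (4,8):dx=-4,dy=-5->C
  (4,9):dx=+7,dy=-3->D; (4,10):dx=-2,dy=-6->C; (5,6):dx=+8,dy=+13->C; (5,7):dx=-3,dy=+1->D
  (5,8):dx=-1,dy=+7->D; (5,9):dx=+10,dy=+9->C; (5,10):dx=+1,dy=+6->C; (6,7):dx=-11,dy=-12->C
  (6,8):dx=-9,dy=-6->C; (6,9):dx=+2,dy=-4->D; (6,10):dx=-7,dy=-7->C; (7,8):dx=+2,dy=+6->C
  (7,9):dx=+13,dy=+8->C; (7,10):dx=+4,dy=+5->C; (8,9):dx=+11,dy=+2->C; (8,10):dx=+2,dy=-1->D
  (9,10):dx=-9,dy=-3->C
Step 2: C = 25, D = 20, total pairs = 45.
Step 3: tau = (C - D)/(n(n-1)/2) = (25 - 20)/45 = 0.111111.
Step 4: Exact two-sided p-value (enumerate n! = 3628800 permutations of y under H0): p = 0.727490.
Step 5: alpha = 0.05. fail to reject H0.

tau_b = 0.1111 (C=25, D=20), p = 0.727490, fail to reject H0.


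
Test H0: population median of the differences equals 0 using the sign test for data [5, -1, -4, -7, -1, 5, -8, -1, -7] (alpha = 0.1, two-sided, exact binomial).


Step 1: Discard zero differences. Original n = 9; n_eff = number of nonzero differences = 9.
Nonzero differences (with sign): +5, -1, -4, -7, -1, +5, -8, -1, -7
Step 2: Count signs: positive = 2, negative = 7.
Step 3: Under H0: P(positive) = 0.5, so the number of positives S ~ Bin(9, 0.5).
Step 4: Two-sided exact p-value = sum of Bin(9,0.5) probabilities at or below the observed probability = 0.179688.
Step 5: alpha = 0.1. fail to reject H0.

n_eff = 9, pos = 2, neg = 7, p = 0.179688, fail to reject H0.


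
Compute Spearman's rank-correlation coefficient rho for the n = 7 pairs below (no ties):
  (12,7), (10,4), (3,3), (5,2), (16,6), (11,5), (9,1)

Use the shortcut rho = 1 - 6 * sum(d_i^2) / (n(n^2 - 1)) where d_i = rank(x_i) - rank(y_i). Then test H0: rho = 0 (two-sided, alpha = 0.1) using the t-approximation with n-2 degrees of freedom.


Step 1: Rank x and y separately (midranks; no ties here).
rank(x): 12->6, 10->4, 3->1, 5->2, 16->7, 11->5, 9->3
rank(y): 7->7, 4->4, 3->3, 2->2, 6->6, 5->5, 1->1
Step 2: d_i = R_x(i) - R_y(i); compute d_i^2.
  (6-7)^2=1, (4-4)^2=0, (1-3)^2=4, (2-2)^2=0, (7-6)^2=1, (5-5)^2=0, (3-1)^2=4
sum(d^2) = 10.
Step 3: rho = 1 - 6*10 / (7*(7^2 - 1)) = 1 - 60/336 = 0.821429.
Step 4: Under H0, t = rho * sqrt((n-2)/(1-rho^2)) = 3.2206 ~ t(5).
Step 5: Two-sided p-value from the t-distribution with 5 df = 0.023449.
Step 6: alpha = 0.1. reject H0.

rho = 0.8214, p = 0.023449, reject H0 at alpha = 0.1.


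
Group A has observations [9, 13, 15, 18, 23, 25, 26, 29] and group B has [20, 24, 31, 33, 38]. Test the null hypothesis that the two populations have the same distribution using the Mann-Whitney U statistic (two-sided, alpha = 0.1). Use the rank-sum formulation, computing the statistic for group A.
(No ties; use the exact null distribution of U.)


Step 1: Combine and sort all 13 observations; assign midranks.
sorted (value, group): (9,X), (13,X), (15,X), (18,X), (20,Y), (23,X), (24,Y), (25,X), (26,X), (29,X), (31,Y), (33,Y), (38,Y)
ranks: 9->1, 13->2, 15->3, 18->4, 20->5, 23->6, 24->7, 25->8, 26->9, 29->10, 31->11, 33->12, 38->13
Step 2: Rank sum for X: R1 = 1 + 2 + 3 + 4 + 6 + 8 + 9 + 10 = 43.
Step 3: U_X = R1 - n1(n1+1)/2 = 43 - 8*9/2 = 43 - 36 = 7.
       U_Y = n1*n2 - U_X = 40 - 7 = 33.
Step 4: No ties, so the exact null distribution of U (based on enumerating the C(13,8) = 1287 equally likely rank assignments) gives the two-sided p-value.
Step 5: p-value = 0.065268; compare to alpha = 0.1. reject H0.

U_X = 7, p = 0.065268, reject H0 at alpha = 0.1.


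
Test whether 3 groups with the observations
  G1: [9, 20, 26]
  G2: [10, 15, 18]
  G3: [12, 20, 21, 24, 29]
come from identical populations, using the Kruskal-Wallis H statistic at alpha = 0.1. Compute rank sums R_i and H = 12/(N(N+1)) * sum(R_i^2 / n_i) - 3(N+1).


Step 1: Combine all N = 11 observations and assign midranks.
sorted (value, group, rank): (9,G1,1), (10,G2,2), (12,G3,3), (15,G2,4), (18,G2,5), (20,G1,6.5), (20,G3,6.5), (21,G3,8), (24,G3,9), (26,G1,10), (29,G3,11)
Step 2: Sum ranks within each group.
R_1 = 17.5 (n_1 = 3)
R_2 = 11 (n_2 = 3)
R_3 = 37.5 (n_3 = 5)
Step 3: H = 12/(N(N+1)) * sum(R_i^2/n_i) - 3(N+1)
     = 12/(11*12) * (17.5^2/3 + 11^2/3 + 37.5^2/5) - 3*12
     = 0.090909 * 423.667 - 36
     = 2.515152.
Step 4: Ties present; correction factor C = 1 - 6/(11^3 - 11) = 0.995455. Corrected H = 2.515152 / 0.995455 = 2.526636.
Step 5: Under H0, H ~ chi^2(2); p-value = 0.282714.
Step 6: alpha = 0.1. fail to reject H0.

H = 2.5266, df = 2, p = 0.282714, fail to reject H0.
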